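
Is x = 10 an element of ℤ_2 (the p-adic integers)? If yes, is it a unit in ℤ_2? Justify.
x ∈ ℤ_2 but not a unit; v_2(x) = 1 > 0

ℤ_2 = {x ∈ ℚ_2 : v_2(x) ≥ 0} and ℤ_2^× = {x ∈ ℤ_2 : v_2(x) = 0}. Here v_2(10) = v_2(num) − v_2(den) = 1; compare against these criteria.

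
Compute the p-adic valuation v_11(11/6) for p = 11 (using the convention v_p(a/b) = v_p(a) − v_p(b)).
v_11(11/6) = 1

Factor powers of 11 from the numerator and denominator of the reduced fraction: 11 = 11^1 · 1 and 6 = 11^0 · 6. Apply v_p(a/b) = v_p(a) − v_p(b): v_11(11/6) = 1 − 0 = 1.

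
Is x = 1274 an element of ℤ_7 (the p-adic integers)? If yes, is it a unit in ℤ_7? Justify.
x ∈ ℤ_7 but not a unit; v_7(x) = 2 > 0

ℤ_7 = {x ∈ ℚ_7 : v_7(x) ≥ 0} and ℤ_7^× = {x ∈ ℤ_7 : v_7(x) = 0}. Here v_7(1274) = v_7(num) − v_7(den) = 2; compare against these criteria.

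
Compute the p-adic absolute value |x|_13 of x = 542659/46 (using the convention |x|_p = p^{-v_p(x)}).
|542659/46|_13 = 1/28561

Step 1 — compute v_13(x) by factoring powers of 13 out of the numerator and denominator: v_13(542659/46) = 4. Step 2 — apply |x|_p = p^{-v_p(x)} = 13^{-4} = 1/28561.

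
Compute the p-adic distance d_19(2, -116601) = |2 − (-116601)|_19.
d_19(2, -116601) = 1/6859

Step 1 — x − y = 2 − (-116601) = 116603. Step 2 — v_19(116603) = 3 (factor: 116603 = (19^3 · 17); the sign does not affect v_p). Step 3 — |x − y|_19 = 19^{-3} = 1/6859.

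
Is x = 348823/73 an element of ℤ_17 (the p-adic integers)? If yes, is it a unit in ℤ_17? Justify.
x ∈ ℤ_17 but not a unit; v_17(x) = 3 > 0

ℤ_17 = {x ∈ ℚ_17 : v_17(x) ≥ 0} and ℤ_17^× = {x ∈ ℤ_17 : v_17(x) = 0}. Here v_17(348823/73) = v_17(num) − v_17(den) = 3; compare against these criteria.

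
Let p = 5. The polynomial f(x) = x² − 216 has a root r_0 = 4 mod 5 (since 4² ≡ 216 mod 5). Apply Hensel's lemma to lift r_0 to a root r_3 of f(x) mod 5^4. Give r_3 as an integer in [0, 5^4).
r_3 = 29 (mod 625)

Hensel's recurrence: r_{i+1} = r_i − f(r_i)·(f′(r_i))^{-1} mod 5^{i+2}, with f′(x) = 2x. Iterate:
  r_0 = 4 (mod 5)
  r_1 = 4 (mod 25)
  r_2 = 29 (mod 125)
  r_3 = 29 (mod 625)
Final: r_3 = 29, and one checks f(r_3) ≡ 0 mod 5^4.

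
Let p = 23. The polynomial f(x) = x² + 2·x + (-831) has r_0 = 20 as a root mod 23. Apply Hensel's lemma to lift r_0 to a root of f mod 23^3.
r_2 = 1377 (mod 12167)

Hensel: r_{i+1} = r_i − f(r_i)·(f′(r_i))^{-1} mod 23^{i+2}, f′(x) = 2x + 2. Iterate:
  r_0 = 20 (mod 23)
  r_1 = 319 (mod 529)
  r_2 = 1377 (mod 12167)
Final: r = 1377 satisfies f(r) ≡ 0 mod 23^3.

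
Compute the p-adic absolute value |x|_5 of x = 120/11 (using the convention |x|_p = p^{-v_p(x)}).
|120/11|_5 = 1/5

Step 1 — compute v_5(x) by factoring powers of 5 out of the numerator and denominator: v_5(120/11) = 1. Step 2 — apply |x|_p = p^{-v_p(x)} = 5^{-1} = 1/5.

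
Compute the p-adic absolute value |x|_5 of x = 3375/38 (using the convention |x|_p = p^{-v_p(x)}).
|3375/38|_5 = 1/125

Step 1 — compute v_5(x) by factoring powers of 5 out of the numerator and denominator: v_5(3375/38) = 3. Step 2 — apply |x|_p = p^{-v_p(x)} = 5^{-3} = 1/125.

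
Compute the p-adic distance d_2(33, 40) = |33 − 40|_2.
d_2(33, 40) = 1

Step 1 — x − y = 33 − 40 = -7. Step 2 — v_2(-7) = 0 (factor: -7 = −(2^0 · 7); the sign does not affect v_p). Step 3 — |x − y|_2 = 2^{0} = 1.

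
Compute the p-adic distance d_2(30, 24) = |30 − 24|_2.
d_2(30, 24) = 1/2

Step 1 — x − y = 30 − 24 = 6. Step 2 — v_2(6) = 1 (factor: 6 = (2^1 · 3); the sign does not affect v_p). Step 3 — |x − y|_2 = 2^{-1} = 1/2.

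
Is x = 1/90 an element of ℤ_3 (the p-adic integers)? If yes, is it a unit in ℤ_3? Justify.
x ∉ ℤ_3 (v_3(x) = -2 < 0)

ℤ_3 = {x ∈ ℚ_3 : v_3(x) ≥ 0} and ℤ_3^× = {x ∈ ℤ_3 : v_3(x) = 0}. Here v_3(1/90) = v_3(num) − v_3(den) = -2; compare against these criteria.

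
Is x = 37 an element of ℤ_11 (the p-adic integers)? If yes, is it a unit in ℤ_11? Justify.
x ∈ ℤ_11^× (unit); v_11(x) = 0

ℤ_11 = {x ∈ ℚ_11 : v_11(x) ≥ 0} and ℤ_11^× = {x ∈ ℤ_11 : v_11(x) = 0}. Here v_11(37) = v_11(num) − v_11(den) = 0; compare against these criteria.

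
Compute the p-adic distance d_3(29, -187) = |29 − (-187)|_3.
d_3(29, -187) = 1/27

Step 1 — x − y = 29 − (-187) = 216. Step 2 — v_3(216) = 3 (factor: 216 = (3^3 · 8); the sign does not affect v_p). Step 3 — |x − y|_3 = 3^{-3} = 1/27.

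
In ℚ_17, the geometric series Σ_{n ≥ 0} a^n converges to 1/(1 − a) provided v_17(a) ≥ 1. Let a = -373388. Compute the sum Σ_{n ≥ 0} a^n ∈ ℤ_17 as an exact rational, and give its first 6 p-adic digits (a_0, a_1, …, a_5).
Σ a^n = 1/(1 − a) = 1/373389;  first 6 digits = (1, 0, 0, 9, 12, 16)

v_17(a) = 3 ≥ 1, so the series converges in ℤ_17 to 1/(1 − a) = 1/(1 − (-373388)) = 1/373389. Expand this rational in ℤ_17: compute digits iteratively via d_i = x_i mod 17, x_{i+1} = (x_i − d_i)/17. The first 6 digits are (1, 0, 0, 9, 12, 16).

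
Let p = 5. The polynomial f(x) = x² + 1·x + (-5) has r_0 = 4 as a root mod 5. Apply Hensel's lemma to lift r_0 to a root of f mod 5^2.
r_1 = 19 (mod 25)

Hensel: r_{i+1} = r_i − f(r_i)·(f′(r_i))^{-1} mod 5^{i+2}, f′(x) = 2x + 1. Iterate:
  r_0 = 4 (mod 5)
  r_1 = 19 (mod 25)
Final: r = 19 satisfies f(r) ≡ 0 mod 5^2.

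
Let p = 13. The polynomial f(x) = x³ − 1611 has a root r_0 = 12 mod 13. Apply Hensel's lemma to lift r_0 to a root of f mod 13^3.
r_2 = 480 (mod 2197)

Hensel: r_{i+1} = r_i − f(r_i)/f′(r_i) mod 13^{i+2}, where f′(x) = 3x². Iterate:
  r_0 = 12 (mod 13)
  r_1 = 142 (mod 169)
  r_2 = 480 (mod 2197)
Final: r = 480 with f(r) ≡ 0 mod 13^3.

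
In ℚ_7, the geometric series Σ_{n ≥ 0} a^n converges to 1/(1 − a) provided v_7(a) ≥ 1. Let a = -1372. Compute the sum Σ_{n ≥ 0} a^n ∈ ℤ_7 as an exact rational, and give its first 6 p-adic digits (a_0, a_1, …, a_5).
Σ a^n = 1/(1 − a) = 1/1373;  first 6 digits = (1, 0, 0, 3, 6, 6)

v_7(a) = 3 ≥ 1, so the series converges in ℤ_7 to 1/(1 − a) = 1/(1 − (-1372)) = 1/1373. Expand this rational in ℤ_7: compute digits iteratively via d_i = x_i mod 7, x_{i+1} = (x_i − d_i)/7. The first 6 digits are (1, 0, 0, 3, 6, 6).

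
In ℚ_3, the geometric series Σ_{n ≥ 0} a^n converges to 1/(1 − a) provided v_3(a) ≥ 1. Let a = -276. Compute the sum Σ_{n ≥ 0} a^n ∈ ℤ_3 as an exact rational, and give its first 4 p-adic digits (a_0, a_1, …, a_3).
Σ a^n = 1/(1 − a) = 1/277;  first 4 digits = (1, 1, 0, 1)

v_3(a) = 1 ≥ 1, so the series converges in ℤ_3 to 1/(1 − a) = 1/(1 − (-276)) = 1/277. Expand this rational in ℤ_3: compute digits iteratively via d_i = x_i mod 3, x_{i+1} = (x_i − d_i)/3. The first 4 digits are (1, 1, 0, 1).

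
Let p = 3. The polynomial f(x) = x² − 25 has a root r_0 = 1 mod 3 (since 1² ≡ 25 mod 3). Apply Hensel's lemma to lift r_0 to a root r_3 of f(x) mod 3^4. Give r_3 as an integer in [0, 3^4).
r_3 = 76 (mod 81)

Hensel's recurrence: r_{i+1} = r_i − f(r_i)·(f′(r_i))^{-1} mod 3^{i+2}, with f′(x) = 2x. Iterate:
  r_0 = 1 (mod 3)
  r_1 = 4 (mod 9)
  r_2 = 22 (mod 27)
  r_3 = 76 (mod 81)
Final: r_3 = 76, and one checks f(r_3) ≡ 0 mod 3^4.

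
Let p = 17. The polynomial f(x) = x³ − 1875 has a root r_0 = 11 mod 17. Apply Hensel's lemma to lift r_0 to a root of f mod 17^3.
r_2 = 1354 (mod 4913)

Hensel: r_{i+1} = r_i − f(r_i)/f′(r_i) mod 17^{i+2}, where f′(x) = 3x². Iterate:
  r_0 = 11 (mod 17)
  r_1 = 198 (mod 289)
  r_2 = 1354 (mod 4913)
Final: r = 1354 with f(r) ≡ 0 mod 17^3.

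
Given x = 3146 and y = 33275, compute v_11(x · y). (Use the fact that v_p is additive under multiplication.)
v_11(104683150) = 5

v_p(x) = 2 (factor: 3146 = 11^2 · 26); v_p(y) = 3 (factor: 33275 = 11^3 · 25). Additivity: v_p(xy) = v_p(x) + v_p(y) = 2 + 3 = 5. (Direct check: xy = 104683150 = 11^5 · (650).)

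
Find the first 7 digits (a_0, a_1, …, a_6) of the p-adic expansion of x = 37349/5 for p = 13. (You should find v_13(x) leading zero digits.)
(a_0, …, a_6) = (0, 0, 0, 6, 5, 10, 7)

v_13(37349/5) = 3, so a_0 = ... = a_2 = 0. Factor out: x = 13^3 · u with u = 17/5 a unit in ℤ_13. Expand u iteratively via a_{v+i} = u_i mod 13, u_{i+1} = (u_i − a_{v+i})/13:
  u_0 = 17/5;  a_3 = 6;  u_1 = (u_0 − 6)/13 = -1/5
  u_1 = -1/5;  a_4 = 5;  u_2 = (u_1 − 5)/13 = -2/5
  u_2 = -2/5;  a_5 = 10;  u_3 = (u_2 − 10)/13 = -4/5
  u_3 = -4/5;  a_6 = 7;  u_4 = (u_3 − 7)/13 = -3/5
Digits: (0, 0, 0, 6, 5, 10, 7).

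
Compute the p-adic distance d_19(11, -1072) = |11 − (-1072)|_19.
d_19(11, -1072) = 1/361

Step 1 — x − y = 11 − (-1072) = 1083. Step 2 — v_19(1083) = 2 (factor: 1083 = (19^2 · 3); the sign does not affect v_p). Step 3 — |x − y|_19 = 19^{-2} = 1/361.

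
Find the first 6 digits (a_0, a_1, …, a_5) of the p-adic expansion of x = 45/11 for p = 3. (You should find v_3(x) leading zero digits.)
(a_0, …, a_5) = (0, 0, 1, 2, 2, 1)

v_3(45/11) = 2, so a_0 = ... = a_1 = 0. Factor out: x = 3^2 · u with u = 5/11 a unit in ℤ_3. Expand u iteratively via a_{v+i} = u_i mod 3, u_{i+1} = (u_i − a_{v+i})/3:
  u_0 = 5/11;  a_2 = 1;  u_1 = (u_0 − 1)/3 = -2/11
  u_1 = -2/11;  a_3 = 2;  u_2 = (u_1 − 2)/3 = -8/11
  u_2 = -8/11;  a_4 = 2;  u_3 = (u_2 − 2)/3 = -10/11
  u_3 = -10/11;  a_5 = 1;  u_4 = (u_3 − 1)/3 = -7/11
Digits: (0, 0, 1, 2, 2, 1).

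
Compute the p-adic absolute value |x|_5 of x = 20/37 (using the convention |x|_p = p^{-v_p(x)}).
|20/37|_5 = 1/5

Step 1 — compute v_5(x) by factoring powers of 5 out of the numerator and denominator: v_5(20/37) = 1. Step 2 — apply |x|_p = p^{-v_p(x)} = 5^{-1} = 1/5.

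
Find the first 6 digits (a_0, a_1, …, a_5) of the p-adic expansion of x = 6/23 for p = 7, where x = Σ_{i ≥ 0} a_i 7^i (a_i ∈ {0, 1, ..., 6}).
(a_0, …, a_5) = (3, 6, 0, 2, 0, 3)

v_7(6/23) = 0 (numerator and denominator both coprime to 7), so x ∈ ℤ_7^×. Compute digits iteratively via a_i = x_i mod 7, x_{i+1} = (x_i − a_i)/7, with x_0 = x:
  x_0 = 6/23;  a_0 = 3;  x_1 = (x_0 − 3)/7 = -9/23
  x_1 = -9/23;  a_1 = 6;  x_2 = (x_1 − 6)/7 = -21/23
  x_2 = -21/23;  a_2 = 0;  x_3 = (x_2 − 0)/7 = -3/23
  x_3 = -3/23;  a_3 = 2;  x_4 = (x_3 − 2)/7 = -7/23
  x_4 = -7/23;  a_4 = 0;  x_5 = (x_4 − 0)/7 = -1/23
  x_5 = -1/23;  a_5 = 3;  x_6 = (x_5 − 3)/7 = -10/23
Digits: (3, 6, 0, 2, 0, 3).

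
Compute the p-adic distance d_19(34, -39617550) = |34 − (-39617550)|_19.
d_19(34, -39617550) = 1/2476099

Step 1 — x − y = 34 − (-39617550) = 39617584. Step 2 — v_19(39617584) = 5 (factor: 39617584 = (19^5 · 16); the sign does not affect v_p). Step 3 — |x − y|_19 = 19^{-5} = 1/2476099.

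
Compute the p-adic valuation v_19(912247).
v_19(912247) = 4

v_19(n) is the largest exponent k such that 19^k divides n. Factor out: 912247 = 19^4 · 7. (Sign doesn't affect v_p.) So v_19(912247) = 4.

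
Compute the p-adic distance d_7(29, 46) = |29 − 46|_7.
d_7(29, 46) = 1

Step 1 — x − y = 29 − 46 = -17. Step 2 — v_7(-17) = 0 (factor: -17 = −(7^0 · 17); the sign does not affect v_p). Step 3 — |x − y|_7 = 7^{0} = 1.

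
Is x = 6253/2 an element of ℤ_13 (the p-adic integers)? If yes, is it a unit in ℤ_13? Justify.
x ∈ ℤ_13 but not a unit; v_13(x) = 2 > 0

ℤ_13 = {x ∈ ℚ_13 : v_13(x) ≥ 0} and ℤ_13^× = {x ∈ ℤ_13 : v_13(x) = 0}. Here v_13(6253/2) = v_13(num) − v_13(den) = 2; compare against these criteria.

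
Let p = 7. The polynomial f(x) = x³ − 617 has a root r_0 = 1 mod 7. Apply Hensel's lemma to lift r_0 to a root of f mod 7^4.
r_3 = 1758 (mod 2401)

Hensel: r_{i+1} = r_i − f(r_i)/f′(r_i) mod 7^{i+2}, where f′(x) = 3x². Iterate:
  r_0 = 1 (mod 7)
  r_1 = 43 (mod 49)
  r_2 = 43 (mod 343)
  r_3 = 1758 (mod 2401)
Final: r = 1758 with f(r) ≡ 0 mod 7^4.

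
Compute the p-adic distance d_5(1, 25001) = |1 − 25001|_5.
d_5(1, 25001) = 1/3125

Step 1 — x − y = 1 − 25001 = -25000. Step 2 — v_5(-25000) = 5 (factor: -25000 = −(5^5 · 8); the sign does not affect v_p). Step 3 — |x − y|_5 = 5^{-5} = 1/3125.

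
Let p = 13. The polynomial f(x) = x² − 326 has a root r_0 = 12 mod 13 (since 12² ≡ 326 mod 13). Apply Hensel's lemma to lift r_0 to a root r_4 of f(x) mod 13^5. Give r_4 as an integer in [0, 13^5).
r_4 = 186328 (mod 371293)

Hensel's recurrence: r_{i+1} = r_i − f(r_i)·(f′(r_i))^{-1} mod 13^{i+2}, with f′(x) = 2x. Iterate:
  r_0 = 12 (mod 13)
  r_1 = 90 (mod 169)
  r_2 = 1780 (mod 2197)
  r_3 = 14962 (mod 28561)
  r_4 = 186328 (mod 371293)
Final: r_4 = 186328, and one checks f(r_4) ≡ 0 mod 13^5.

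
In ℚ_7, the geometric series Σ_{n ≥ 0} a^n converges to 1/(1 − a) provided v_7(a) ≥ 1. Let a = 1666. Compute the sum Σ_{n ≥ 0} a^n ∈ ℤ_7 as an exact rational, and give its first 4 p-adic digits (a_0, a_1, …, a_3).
Σ a^n = 1/(1 − a) = -1/1665;  first 4 digits = (1, 0, 6, 4)

v_7(a) = 2 ≥ 1, so the series converges in ℤ_7 to 1/(1 − a) = 1/(1 − 1666) = -1/1665. Expand this rational in ℤ_7: compute digits iteratively via d_i = x_i mod 7, x_{i+1} = (x_i − d_i)/7. The first 4 digits are (1, 0, 6, 4).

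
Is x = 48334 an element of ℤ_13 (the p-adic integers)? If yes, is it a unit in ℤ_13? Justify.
x ∈ ℤ_13 but not a unit; v_13(x) = 3 > 0

ℤ_13 = {x ∈ ℚ_13 : v_13(x) ≥ 0} and ℤ_13^× = {x ∈ ℤ_13 : v_13(x) = 0}. Here v_13(48334) = v_13(num) − v_13(den) = 3; compare against these criteria.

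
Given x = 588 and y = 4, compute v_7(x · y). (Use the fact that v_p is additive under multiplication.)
v_7(2352) = 2

v_p(x) = 2 (factor: 588 = 7^2 · 12); v_p(y) = 0 (factor: 4 = 7^0 · 4). Additivity: v_p(xy) = v_p(x) + v_p(y) = 2 + 0 = 2. (Direct check: xy = 2352 = 7^2 · (48).)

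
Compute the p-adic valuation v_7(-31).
v_7(-31) = 0

v_7(n) is the largest exponent k such that 7^k divides n. Factor out: -31 = -7^0 · 31. (Sign doesn't affect v_p.) So v_7(-31) = 0.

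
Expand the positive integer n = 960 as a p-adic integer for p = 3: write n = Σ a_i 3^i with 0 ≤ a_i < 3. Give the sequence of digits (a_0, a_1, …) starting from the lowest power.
(a_0, a_1, …) = (0, 2, 1, 2, 2, 0, 1)

Repeated division by 3 gives the digits low-to-high: 960 = 2·3^1 + 1·3^2 + 2·3^3 + 2·3^4 + 1·3^6. Digit sequence: (0, 2, 1, 2, 2, 0, 1).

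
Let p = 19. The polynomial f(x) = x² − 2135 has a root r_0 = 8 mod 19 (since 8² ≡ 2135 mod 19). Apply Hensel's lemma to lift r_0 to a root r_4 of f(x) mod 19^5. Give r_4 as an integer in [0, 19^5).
r_4 = 1313478 (mod 2476099)

Hensel's recurrence: r_{i+1} = r_i − f(r_i)·(f′(r_i))^{-1} mod 19^{i+2}, with f′(x) = 2x. Iterate:
  r_0 = 8 (mod 19)
  r_1 = 160 (mod 361)
  r_2 = 3409 (mod 6859)
  r_3 = 10268 (mod 130321)
  r_4 = 1313478 (mod 2476099)
Final: r_4 = 1313478, and one checks f(r_4) ≡ 0 mod 19^5.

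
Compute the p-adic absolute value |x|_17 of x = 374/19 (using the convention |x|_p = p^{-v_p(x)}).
|374/19|_17 = 1/17

Step 1 — compute v_17(x) by factoring powers of 17 out of the numerator and denominator: v_17(374/19) = 1. Step 2 — apply |x|_p = p^{-v_p(x)} = 17^{-1} = 1/17.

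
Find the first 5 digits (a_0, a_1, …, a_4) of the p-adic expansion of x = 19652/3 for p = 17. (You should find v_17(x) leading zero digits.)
(a_0, …, a_4) = (0, 0, 0, 7, 11)

v_17(19652/3) = 3, so a_0 = ... = a_2 = 0. Factor out: x = 17^3 · u with u = 4/3 a unit in ℤ_17. Expand u iteratively via a_{v+i} = u_i mod 17, u_{i+1} = (u_i − a_{v+i})/17:
  u_0 = 4/3;  a_3 = 7;  u_1 = (u_0 − 7)/17 = -1/3
  u_1 = -1/3;  a_4 = 11;  u_2 = (u_1 − 11)/17 = -2/3
Digits: (0, 0, 0, 7, 11).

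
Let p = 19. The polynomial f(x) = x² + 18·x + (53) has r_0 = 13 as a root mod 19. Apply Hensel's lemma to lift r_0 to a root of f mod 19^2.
r_1 = 298 (mod 361)

Hensel: r_{i+1} = r_i − f(r_i)·(f′(r_i))^{-1} mod 19^{i+2}, f′(x) = 2x + 18. Iterate:
  r_0 = 13 (mod 19)
  r_1 = 298 (mod 361)
Final: r = 298 satisfies f(r) ≡ 0 mod 19^2.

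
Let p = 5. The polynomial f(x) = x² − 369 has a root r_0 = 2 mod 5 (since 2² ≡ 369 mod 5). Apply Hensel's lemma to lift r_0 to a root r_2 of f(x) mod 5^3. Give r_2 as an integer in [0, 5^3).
r_2 = 37 (mod 125)

Hensel's recurrence: r_{i+1} = r_i − f(r_i)·(f′(r_i))^{-1} mod 5^{i+2}, with f′(x) = 2x. Iterate:
  r_0 = 2 (mod 5)
  r_1 = 12 (mod 25)
  r_2 = 37 (mod 125)
Final: r_2 = 37, and one checks f(r_2) ≡ 0 mod 5^3.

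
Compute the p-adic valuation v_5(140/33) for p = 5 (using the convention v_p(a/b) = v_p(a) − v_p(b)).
v_5(140/33) = 1

Factor powers of 5 from the numerator and denominator of the reduced fraction: 140 = 5^1 · 28 and 33 = 5^0 · 33. Apply v_p(a/b) = v_p(a) − v_p(b): v_5(140/33) = 1 − 0 = 1.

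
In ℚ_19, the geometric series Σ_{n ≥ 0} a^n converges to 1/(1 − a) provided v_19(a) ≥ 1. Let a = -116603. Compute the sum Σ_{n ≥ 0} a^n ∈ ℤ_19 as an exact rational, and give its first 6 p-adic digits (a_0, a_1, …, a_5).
Σ a^n = 1/(1 − a) = 1/116604;  first 6 digits = (1, 0, 0, 2, 18, 18)

v_19(a) = 3 ≥ 1, so the series converges in ℤ_19 to 1/(1 − a) = 1/(1 − (-116603)) = 1/116604. Expand this rational in ℤ_19: compute digits iteratively via d_i = x_i mod 19, x_{i+1} = (x_i − d_i)/19. The first 6 digits are (1, 0, 0, 2, 18, 18).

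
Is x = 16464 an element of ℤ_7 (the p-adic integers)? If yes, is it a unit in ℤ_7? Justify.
x ∈ ℤ_7 but not a unit; v_7(x) = 3 > 0

ℤ_7 = {x ∈ ℚ_7 : v_7(x) ≥ 0} and ℤ_7^× = {x ∈ ℤ_7 : v_7(x) = 0}. Here v_7(16464) = v_7(num) − v_7(den) = 3; compare against these criteria.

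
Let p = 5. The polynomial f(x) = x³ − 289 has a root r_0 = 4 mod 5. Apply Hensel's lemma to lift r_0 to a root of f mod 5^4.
r_3 = 204 (mod 625)

Hensel: r_{i+1} = r_i − f(r_i)/f′(r_i) mod 5^{i+2}, where f′(x) = 3x². Iterate:
  r_0 = 4 (mod 5)
  r_1 = 4 (mod 25)
  r_2 = 79 (mod 125)
  r_3 = 204 (mod 625)
Final: r = 204 with f(r) ≡ 0 mod 5^4.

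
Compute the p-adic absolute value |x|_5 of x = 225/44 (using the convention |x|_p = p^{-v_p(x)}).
|225/44|_5 = 1/25

Step 1 — compute v_5(x) by factoring powers of 5 out of the numerator and denominator: v_5(225/44) = 2. Step 2 — apply |x|_p = p^{-v_p(x)} = 5^{-2} = 1/25.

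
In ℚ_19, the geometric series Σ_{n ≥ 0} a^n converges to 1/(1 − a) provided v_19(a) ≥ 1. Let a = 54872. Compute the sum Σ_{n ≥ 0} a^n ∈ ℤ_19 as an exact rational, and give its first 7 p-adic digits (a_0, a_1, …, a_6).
Σ a^n = 1/(1 − a) = -1/54871;  first 7 digits = (1, 0, 0, 8, 0, 0, 7)

v_19(a) = 3 ≥ 1, so the series converges in ℤ_19 to 1/(1 − a) = 1/(1 − 54872) = -1/54871. Expand this rational in ℤ_19: compute digits iteratively via d_i = x_i mod 19, x_{i+1} = (x_i − d_i)/19. The first 7 digits are (1, 0, 0, 8, 0, 0, 7).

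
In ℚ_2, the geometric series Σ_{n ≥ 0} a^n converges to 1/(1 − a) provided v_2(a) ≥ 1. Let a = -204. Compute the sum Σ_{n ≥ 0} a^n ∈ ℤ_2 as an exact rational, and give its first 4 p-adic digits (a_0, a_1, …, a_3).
Σ a^n = 1/(1 − a) = 1/205;  first 4 digits = (1, 0, 1, 0)

v_2(a) = 2 ≥ 1, so the series converges in ℤ_2 to 1/(1 − a) = 1/(1 − (-204)) = 1/205. Expand this rational in ℤ_2: compute digits iteratively via d_i = x_i mod 2, x_{i+1} = (x_i − d_i)/2. The first 4 digits are (1, 0, 1, 0).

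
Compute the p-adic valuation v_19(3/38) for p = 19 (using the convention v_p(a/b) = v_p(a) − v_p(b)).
v_19(3/38) = -1

Factor powers of 19 from the numerator and denominator of the reduced fraction: 3 = 19^0 · 3 and 38 = 19^1 · 2. Apply v_p(a/b) = v_p(a) − v_p(b): v_19(3/38) = 0 − 1 = -1.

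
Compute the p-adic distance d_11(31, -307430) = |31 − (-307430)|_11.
d_11(31, -307430) = 1/14641

Step 1 — x − y = 31 − (-307430) = 307461. Step 2 — v_11(307461) = 4 (factor: 307461 = (11^4 · 21); the sign does not affect v_p). Step 3 — |x − y|_11 = 11^{-4} = 1/14641.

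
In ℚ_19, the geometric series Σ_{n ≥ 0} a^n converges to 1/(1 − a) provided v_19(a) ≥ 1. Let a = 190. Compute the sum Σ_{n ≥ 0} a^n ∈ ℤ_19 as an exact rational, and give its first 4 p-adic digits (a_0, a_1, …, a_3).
Σ a^n = 1/(1 − a) = -1/189;  first 4 digits = (1, 10, 5, 17)

v_19(a) = 1 ≥ 1, so the series converges in ℤ_19 to 1/(1 − a) = 1/(1 − 190) = -1/189. Expand this rational in ℤ_19: compute digits iteratively via d_i = x_i mod 19, x_{i+1} = (x_i − d_i)/19. The first 4 digits are (1, 10, 5, 17).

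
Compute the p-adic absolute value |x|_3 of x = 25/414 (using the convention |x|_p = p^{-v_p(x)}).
|25/414|_3 = 9

Step 1 — compute v_3(x) by factoring powers of 3 out of the numerator and denominator: v_3(25/414) = -2. Step 2 — apply |x|_p = p^{-v_p(x)} = 3^{2} = 9.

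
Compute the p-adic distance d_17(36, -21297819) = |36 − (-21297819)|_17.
d_17(36, -21297819) = 1/1419857

Step 1 — x − y = 36 − (-21297819) = 21297855. Step 2 — v_17(21297855) = 5 (factor: 21297855 = (17^5 · 15); the sign does not affect v_p). Step 3 — |x − y|_17 = 17^{-5} = 1/1419857.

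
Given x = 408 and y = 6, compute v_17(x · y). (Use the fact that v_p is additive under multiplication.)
v_17(2448) = 1

v_p(x) = 1 (factor: 408 = 17^1 · 24); v_p(y) = 0 (factor: 6 = 17^0 · 6). Additivity: v_p(xy) = v_p(x) + v_p(y) = 1 + 0 = 1. (Direct check: xy = 2448 = 17^1 · (144).)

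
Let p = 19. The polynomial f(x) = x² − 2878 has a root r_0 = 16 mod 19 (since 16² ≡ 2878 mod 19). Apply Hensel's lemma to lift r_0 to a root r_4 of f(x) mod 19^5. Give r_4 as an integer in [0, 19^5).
r_4 = 2473873 (mod 2476099)

Hensel's recurrence: r_{i+1} = r_i − f(r_i)·(f′(r_i))^{-1} mod 19^{i+2}, with f′(x) = 2x. Iterate:
  r_0 = 16 (mod 19)
  r_1 = 301 (mod 361)
  r_2 = 4633 (mod 6859)
  r_3 = 128095 (mod 130321)
  r_4 = 2473873 (mod 2476099)
Final: r_4 = 2473873, and one checks f(r_4) ≡ 0 mod 19^5.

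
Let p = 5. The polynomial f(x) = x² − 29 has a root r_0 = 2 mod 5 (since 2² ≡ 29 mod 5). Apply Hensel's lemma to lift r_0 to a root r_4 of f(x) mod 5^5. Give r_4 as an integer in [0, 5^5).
r_4 = 2977 (mod 3125)

Hensel's recurrence: r_{i+1} = r_i − f(r_i)·(f′(r_i))^{-1} mod 5^{i+2}, with f′(x) = 2x. Iterate:
  r_0 = 2 (mod 5)
  r_1 = 2 (mod 25)
  r_2 = 102 (mod 125)
  r_3 = 477 (mod 625)
  r_4 = 2977 (mod 3125)
Final: r_4 = 2977, and one checks f(r_4) ≡ 0 mod 5^5.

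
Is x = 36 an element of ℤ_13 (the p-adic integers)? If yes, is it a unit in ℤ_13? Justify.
x ∈ ℤ_13^× (unit); v_13(x) = 0

ℤ_13 = {x ∈ ℚ_13 : v_13(x) ≥ 0} and ℤ_13^× = {x ∈ ℤ_13 : v_13(x) = 0}. Here v_13(36) = v_13(num) − v_13(den) = 0; compare against these criteria.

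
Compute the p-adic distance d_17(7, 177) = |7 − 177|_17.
d_17(7, 177) = 1/17

Step 1 — x − y = 7 − 177 = -170. Step 2 — v_17(-170) = 1 (factor: -170 = −(17^1 · 10); the sign does not affect v_p). Step 3 — |x − y|_17 = 17^{-1} = 1/17.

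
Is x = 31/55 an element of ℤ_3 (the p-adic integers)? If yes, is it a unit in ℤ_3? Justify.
x ∈ ℤ_3^× (unit); v_3(x) = 0

ℤ_3 = {x ∈ ℚ_3 : v_3(x) ≥ 0} and ℤ_3^× = {x ∈ ℤ_3 : v_3(x) = 0}. Here v_3(31/55) = v_3(num) − v_3(den) = 0; compare against these criteria.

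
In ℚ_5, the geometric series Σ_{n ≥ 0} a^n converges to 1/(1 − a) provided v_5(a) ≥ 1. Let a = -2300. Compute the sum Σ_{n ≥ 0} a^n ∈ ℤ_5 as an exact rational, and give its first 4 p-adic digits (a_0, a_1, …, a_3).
Σ a^n = 1/(1 − a) = 1/2301;  first 4 digits = (1, 0, 3, 1)

v_5(a) = 2 ≥ 1, so the series converges in ℤ_5 to 1/(1 − a) = 1/(1 − (-2300)) = 1/2301. Expand this rational in ℤ_5: compute digits iteratively via d_i = x_i mod 5, x_{i+1} = (x_i − d_i)/5. The first 4 digits are (1, 0, 3, 1).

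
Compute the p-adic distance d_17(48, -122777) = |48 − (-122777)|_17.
d_17(48, -122777) = 1/4913

Step 1 — x − y = 48 − (-122777) = 122825. Step 2 — v_17(122825) = 3 (factor: 122825 = (17^3 · 25); the sign does not affect v_p). Step 3 — |x − y|_17 = 17^{-3} = 1/4913.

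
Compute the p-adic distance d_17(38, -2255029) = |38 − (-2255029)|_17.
d_17(38, -2255029) = 1/83521

Step 1 — x − y = 38 − (-2255029) = 2255067. Step 2 — v_17(2255067) = 4 (factor: 2255067 = (17^4 · 27); the sign does not affect v_p). Step 3 — |x − y|_17 = 17^{-4} = 1/83521.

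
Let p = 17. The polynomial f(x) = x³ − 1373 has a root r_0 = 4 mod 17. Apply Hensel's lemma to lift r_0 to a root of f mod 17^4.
r_3 = 61510 (mod 83521)

Hensel: r_{i+1} = r_i − f(r_i)/f′(r_i) mod 17^{i+2}, where f′(x) = 3x². Iterate:
  r_0 = 4 (mod 17)
  r_1 = 242 (mod 289)
  r_2 = 2554 (mod 4913)
  r_3 = 61510 (mod 83521)
Final: r = 61510 with f(r) ≡ 0 mod 17^4.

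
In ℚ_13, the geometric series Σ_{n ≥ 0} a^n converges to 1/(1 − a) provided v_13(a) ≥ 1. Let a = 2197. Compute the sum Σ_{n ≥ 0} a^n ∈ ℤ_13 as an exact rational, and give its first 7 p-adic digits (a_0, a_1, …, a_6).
Σ a^n = 1/(1 − a) = -1/2196;  first 7 digits = (1, 0, 0, 1, 0, 0, 1)

v_13(a) = 3 ≥ 1, so the series converges in ℤ_13 to 1/(1 − a) = 1/(1 − 2197) = -1/2196. Expand this rational in ℤ_13: compute digits iteratively via d_i = x_i mod 13, x_{i+1} = (x_i − d_i)/13. The first 7 digits are (1, 0, 0, 1, 0, 0, 1).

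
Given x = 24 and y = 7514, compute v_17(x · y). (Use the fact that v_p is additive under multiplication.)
v_17(180336) = 2

v_p(x) = 0 (factor: 24 = 17^0 · 24); v_p(y) = 2 (factor: 7514 = 17^2 · 26). Additivity: v_p(xy) = v_p(x) + v_p(y) = 0 + 2 = 2. (Direct check: xy = 180336 = 17^2 · (624).)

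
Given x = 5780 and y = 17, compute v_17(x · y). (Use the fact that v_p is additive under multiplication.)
v_17(98260) = 3

v_p(x) = 2 (factor: 5780 = 17^2 · 20); v_p(y) = 1 (factor: 17 = 17^1 · 1). Additivity: v_p(xy) = v_p(x) + v_p(y) = 2 + 1 = 3. (Direct check: xy = 98260 = 17^3 · (20).)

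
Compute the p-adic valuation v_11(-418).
v_11(-418) = 1

v_11(n) is the largest exponent k such that 11^k divides n. Factor out: -418 = -11^1 · 38. (Sign doesn't affect v_p.) So v_11(-418) = 1.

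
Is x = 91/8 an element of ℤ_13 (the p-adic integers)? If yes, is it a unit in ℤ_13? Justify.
x ∈ ℤ_13 but not a unit; v_13(x) = 1 > 0

ℤ_13 = {x ∈ ℚ_13 : v_13(x) ≥ 0} and ℤ_13^× = {x ∈ ℤ_13 : v_13(x) = 0}. Here v_13(91/8) = v_13(num) − v_13(den) = 1; compare against these criteria.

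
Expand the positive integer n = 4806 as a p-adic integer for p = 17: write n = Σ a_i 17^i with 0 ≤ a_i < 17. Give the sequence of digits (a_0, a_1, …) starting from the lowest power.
(a_0, a_1, …) = (12, 10, 16)

Repeated division by 17 gives the digits low-to-high: 4806 = 12 + 10·17^1 + 16·17^2. Digit sequence: (12, 10, 16).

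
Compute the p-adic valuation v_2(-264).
v_2(-264) = 3

v_2(n) is the largest exponent k such that 2^k divides n. Factor out: -264 = -2^3 · 33. (Sign doesn't affect v_p.) So v_2(-264) = 3.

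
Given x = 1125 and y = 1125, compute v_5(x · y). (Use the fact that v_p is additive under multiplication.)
v_5(1265625) = 6

v_p(x) = 3 (factor: 1125 = 5^3 · 9); v_p(y) = 3 (factor: 1125 = 5^3 · 9). Additivity: v_p(xy) = v_p(x) + v_p(y) = 3 + 3 = 6. (Direct check: xy = 1265625 = 5^6 · (81).)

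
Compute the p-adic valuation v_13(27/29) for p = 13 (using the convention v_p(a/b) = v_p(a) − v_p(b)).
v_13(27/29) = 0

Factor powers of 13 from the numerator and denominator of the reduced fraction: 27 = 13^0 · 27 and 29 = 13^0 · 29. Apply v_p(a/b) = v_p(a) − v_p(b): v_13(27/29) = 0 − 0 = 0.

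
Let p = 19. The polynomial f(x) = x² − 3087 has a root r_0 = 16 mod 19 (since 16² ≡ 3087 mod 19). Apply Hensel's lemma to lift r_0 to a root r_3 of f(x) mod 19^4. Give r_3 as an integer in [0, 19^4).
r_3 = 101647 (mod 130321)

Hensel's recurrence: r_{i+1} = r_i − f(r_i)·(f′(r_i))^{-1} mod 19^{i+2}, with f′(x) = 2x. Iterate:
  r_0 = 16 (mod 19)
  r_1 = 206 (mod 361)
  r_2 = 5621 (mod 6859)
  r_3 = 101647 (mod 130321)
Final: r_3 = 101647, and one checks f(r_3) ≡ 0 mod 19^4.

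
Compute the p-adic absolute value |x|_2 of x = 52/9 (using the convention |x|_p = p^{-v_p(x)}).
|52/9|_2 = 1/4

Step 1 — compute v_2(x) by factoring powers of 2 out of the numerator and denominator: v_2(52/9) = 2. Step 2 — apply |x|_p = p^{-v_p(x)} = 2^{-2} = 1/4.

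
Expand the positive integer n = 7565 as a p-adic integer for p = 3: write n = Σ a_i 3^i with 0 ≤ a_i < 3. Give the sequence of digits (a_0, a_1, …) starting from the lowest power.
(a_0, a_1, …) = (2, 1, 0, 1, 0, 1, 1, 0, 1)

Repeated division by 3 gives the digits low-to-high: 7565 = 2 + 1·3^1 + 1·3^3 + 1·3^5 + 1·3^6 + 1·3^8. Digit sequence: (2, 1, 0, 1, 0, 1, 1, 0, 1).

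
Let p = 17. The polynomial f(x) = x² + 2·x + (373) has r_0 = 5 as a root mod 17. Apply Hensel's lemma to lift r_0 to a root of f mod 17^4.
r_3 = 17889 (mod 83521)

Hensel: r_{i+1} = r_i − f(r_i)·(f′(r_i))^{-1} mod 17^{i+2}, f′(x) = 2x + 2. Iterate:
  r_0 = 5 (mod 17)
  r_1 = 260 (mod 289)
  r_2 = 3150 (mod 4913)
  r_3 = 17889 (mod 83521)
Final: r = 17889 satisfies f(r) ≡ 0 mod 17^4.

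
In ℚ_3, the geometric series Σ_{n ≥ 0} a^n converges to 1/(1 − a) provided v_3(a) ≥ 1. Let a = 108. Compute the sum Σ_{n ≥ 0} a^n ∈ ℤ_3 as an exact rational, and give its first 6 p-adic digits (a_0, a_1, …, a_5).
Σ a^n = 1/(1 − a) = -1/107;  first 6 digits = (1, 0, 0, 1, 1, 0)

v_3(a) = 3 ≥ 1, so the series converges in ℤ_3 to 1/(1 − a) = 1/(1 − 108) = -1/107. Expand this rational in ℤ_3: compute digits iteratively via d_i = x_i mod 3, x_{i+1} = (x_i − d_i)/3. The first 6 digits are (1, 0, 0, 1, 1, 0).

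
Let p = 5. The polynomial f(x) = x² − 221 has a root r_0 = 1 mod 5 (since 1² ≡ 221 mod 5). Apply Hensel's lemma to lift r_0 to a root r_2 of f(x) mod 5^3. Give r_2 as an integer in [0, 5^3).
r_2 = 61 (mod 125)

Hensel's recurrence: r_{i+1} = r_i − f(r_i)·(f′(r_i))^{-1} mod 5^{i+2}, with f′(x) = 2x. Iterate:
  r_0 = 1 (mod 5)
  r_1 = 11 (mod 25)
  r_2 = 61 (mod 125)
Final: r_2 = 61, and one checks f(r_2) ≡ 0 mod 5^3.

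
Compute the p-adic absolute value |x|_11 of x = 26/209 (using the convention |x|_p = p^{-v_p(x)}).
|26/209|_11 = 11

Step 1 — compute v_11(x) by factoring powers of 11 out of the numerator and denominator: v_11(26/209) = -1. Step 2 — apply |x|_p = p^{-v_p(x)} = 11^{1} = 11.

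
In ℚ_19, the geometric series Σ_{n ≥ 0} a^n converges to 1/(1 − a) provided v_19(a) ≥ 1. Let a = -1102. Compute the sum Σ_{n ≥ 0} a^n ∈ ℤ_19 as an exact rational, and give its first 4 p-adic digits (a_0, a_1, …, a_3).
Σ a^n = 1/(1 − a) = 1/1103;  first 4 digits = (1, 18, 16, 4)

v_19(a) = 1 ≥ 1, so the series converges in ℤ_19 to 1/(1 − a) = 1/(1 − (-1102)) = 1/1103. Expand this rational in ℤ_19: compute digits iteratively via d_i = x_i mod 19, x_{i+1} = (x_i − d_i)/19. The first 4 digits are (1, 18, 16, 4).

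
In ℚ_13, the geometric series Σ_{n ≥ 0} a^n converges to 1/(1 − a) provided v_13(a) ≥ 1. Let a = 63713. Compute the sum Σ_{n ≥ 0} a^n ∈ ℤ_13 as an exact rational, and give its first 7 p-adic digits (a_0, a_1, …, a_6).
Σ a^n = 1/(1 − a) = -1/63712;  first 7 digits = (1, 0, 0, 3, 2, 0, 9)

v_13(a) = 3 ≥ 1, so the series converges in ℤ_13 to 1/(1 − a) = 1/(1 − 63713) = -1/63712. Expand this rational in ℤ_13: compute digits iteratively via d_i = x_i mod 13, x_{i+1} = (x_i − d_i)/13. The first 7 digits are (1, 0, 0, 3, 2, 0, 9).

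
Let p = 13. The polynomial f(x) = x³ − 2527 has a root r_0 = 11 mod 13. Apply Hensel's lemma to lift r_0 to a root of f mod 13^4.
r_3 = 21630 (mod 28561)

Hensel: r_{i+1} = r_i − f(r_i)/f′(r_i) mod 13^{i+2}, where f′(x) = 3x². Iterate:
  r_0 = 11 (mod 13)
  r_1 = 167 (mod 169)
  r_2 = 1857 (mod 2197)
  r_3 = 21630 (mod 28561)
Final: r = 21630 with f(r) ≡ 0 mod 13^4.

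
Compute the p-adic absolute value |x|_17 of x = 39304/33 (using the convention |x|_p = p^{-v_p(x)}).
|39304/33|_17 = 1/4913

Step 1 — compute v_17(x) by factoring powers of 17 out of the numerator and denominator: v_17(39304/33) = 3. Step 2 — apply |x|_p = p^{-v_p(x)} = 17^{-3} = 1/4913.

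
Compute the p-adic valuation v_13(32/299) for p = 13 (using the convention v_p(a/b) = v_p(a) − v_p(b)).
v_13(32/299) = -1

Factor powers of 13 from the numerator and denominator of the reduced fraction: 32 = 13^0 · 32 and 299 = 13^1 · 23. Apply v_p(a/b) = v_p(a) − v_p(b): v_13(32/299) = 0 − 1 = -1.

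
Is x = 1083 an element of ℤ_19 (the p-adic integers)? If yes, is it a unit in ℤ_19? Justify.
x ∈ ℤ_19 but not a unit; v_19(x) = 2 > 0

ℤ_19 = {x ∈ ℚ_19 : v_19(x) ≥ 0} and ℤ_19^× = {x ∈ ℤ_19 : v_19(x) = 0}. Here v_19(1083) = v_19(num) − v_19(den) = 2; compare against these criteria.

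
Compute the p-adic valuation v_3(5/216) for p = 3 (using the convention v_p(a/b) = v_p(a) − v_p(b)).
v_3(5/216) = -3

Factor powers of 3 from the numerator and denominator of the reduced fraction: 5 = 3^0 · 5 and 216 = 3^3 · 8. Apply v_p(a/b) = v_p(a) − v_p(b): v_3(5/216) = 0 − 3 = -3.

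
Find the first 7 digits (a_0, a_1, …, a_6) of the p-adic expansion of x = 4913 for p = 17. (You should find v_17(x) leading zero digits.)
(a_0, …, a_6) = (0, 0, 0, 1, 0, 0, 0)

v_17(4913) = 3, so a_0 = ... = a_2 = 0. Factor out: x = 17^3 · u with u = 1 a unit in ℤ_17. Expand u iteratively via a_{v+i} = u_i mod 17, u_{i+1} = (u_i − a_{v+i})/17:
  u_0 = 1;  a_3 = 1;  u_1 = (u_0 − 1)/17 = 0
  u_1 = 0;  a_4 = 0;  u_2 = (u_1 − 0)/17 = 0
  u_2 = 0;  a_5 = 0;  u_3 = (u_2 − 0)/17 = 0
  u_3 = 0;  a_6 = 0;  u_4 = (u_3 − 0)/17 = 0
Digits: (0, 0, 0, 1, 0, 0, 0).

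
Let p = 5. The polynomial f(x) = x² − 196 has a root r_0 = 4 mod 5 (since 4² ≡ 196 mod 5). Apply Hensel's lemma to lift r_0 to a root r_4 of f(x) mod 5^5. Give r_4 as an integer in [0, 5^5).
r_4 = 14 (mod 3125)

Hensel's recurrence: r_{i+1} = r_i − f(r_i)·(f′(r_i))^{-1} mod 5^{i+2}, with f′(x) = 2x. Iterate:
  r_0 = 4 (mod 5)
  r_1 = 14 (mod 25)
  r_2 = 14 (mod 125)
  r_3 = 14 (mod 625)
  r_4 = 14 (mod 3125)
Final: r_4 = 14, and one checks f(r_4) ≡ 0 mod 5^5.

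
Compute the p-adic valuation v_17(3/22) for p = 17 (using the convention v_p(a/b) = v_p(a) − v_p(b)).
v_17(3/22) = 0

Factor powers of 17 from the numerator and denominator of the reduced fraction: 3 = 17^0 · 3 and 22 = 17^0 · 22. Apply v_p(a/b) = v_p(a) − v_p(b): v_17(3/22) = 0 − 0 = 0.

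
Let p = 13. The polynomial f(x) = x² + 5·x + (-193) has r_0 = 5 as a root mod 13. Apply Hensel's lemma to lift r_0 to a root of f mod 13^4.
r_3 = 7766 (mod 28561)

Hensel: r_{i+1} = r_i − f(r_i)·(f′(r_i))^{-1} mod 13^{i+2}, f′(x) = 2x + 5. Iterate:
  r_0 = 5 (mod 13)
  r_1 = 161 (mod 169)
  r_2 = 1175 (mod 2197)
  r_3 = 7766 (mod 28561)
Final: r = 7766 satisfies f(r) ≡ 0 mod 13^4.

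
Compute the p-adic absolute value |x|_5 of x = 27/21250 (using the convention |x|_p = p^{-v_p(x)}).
|27/21250|_5 = 625

Step 1 — compute v_5(x) by factoring powers of 5 out of the numerator and denominator: v_5(27/21250) = -4. Step 2 — apply |x|_p = p^{-v_p(x)} = 5^{4} = 625.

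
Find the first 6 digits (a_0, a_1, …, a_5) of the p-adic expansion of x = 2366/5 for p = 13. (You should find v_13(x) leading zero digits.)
(a_0, …, a_5) = (0, 0, 8, 10, 7, 2)

v_13(2366/5) = 2, so a_0 = ... = a_1 = 0. Factor out: x = 13^2 · u with u = 14/5 a unit in ℤ_13. Expand u iteratively via a_{v+i} = u_i mod 13, u_{i+1} = (u_i − a_{v+i})/13:
  u_0 = 14/5;  a_2 = 8;  u_1 = (u_0 − 8)/13 = -2/5
  u_1 = -2/5;  a_3 = 10;  u_2 = (u_1 − 10)/13 = -4/5
  u_2 = -4/5;  a_4 = 7;  u_3 = (u_2 − 7)/13 = -3/5
  u_3 = -3/5;  a_5 = 2;  u_4 = (u_3 − 2)/13 = -1/5
Digits: (0, 0, 8, 10, 7, 2).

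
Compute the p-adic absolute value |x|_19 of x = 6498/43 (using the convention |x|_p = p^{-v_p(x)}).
|6498/43|_19 = 1/361

Step 1 — compute v_19(x) by factoring powers of 19 out of the numerator and denominator: v_19(6498/43) = 2. Step 2 — apply |x|_p = p^{-v_p(x)} = 19^{-2} = 1/361.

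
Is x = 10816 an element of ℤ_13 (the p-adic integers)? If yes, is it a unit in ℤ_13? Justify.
x ∈ ℤ_13 but not a unit; v_13(x) = 2 > 0

ℤ_13 = {x ∈ ℚ_13 : v_13(x) ≥ 0} and ℤ_13^× = {x ∈ ℤ_13 : v_13(x) = 0}. Here v_13(10816) = v_13(num) − v_13(den) = 2; compare against these criteria.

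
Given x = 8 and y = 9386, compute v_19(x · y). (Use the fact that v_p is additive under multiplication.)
v_19(75088) = 2

v_p(x) = 0 (factor: 8 = 19^0 · 8); v_p(y) = 2 (factor: 9386 = 19^2 · 26). Additivity: v_p(xy) = v_p(x) + v_p(y) = 0 + 2 = 2. (Direct check: xy = 75088 = 19^2 · (208).)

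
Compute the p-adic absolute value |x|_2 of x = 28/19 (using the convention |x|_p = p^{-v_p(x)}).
|28/19|_2 = 1/4

Step 1 — compute v_2(x) by factoring powers of 2 out of the numerator and denominator: v_2(28/19) = 2. Step 2 — apply |x|_p = p^{-v_p(x)} = 2^{-2} = 1/4.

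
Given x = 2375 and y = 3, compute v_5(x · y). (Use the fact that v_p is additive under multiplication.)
v_5(7125) = 3

v_p(x) = 3 (factor: 2375 = 5^3 · 19); v_p(y) = 0 (factor: 3 = 5^0 · 3). Additivity: v_p(xy) = v_p(x) + v_p(y) = 3 + 0 = 3. (Direct check: xy = 7125 = 5^3 · (57).)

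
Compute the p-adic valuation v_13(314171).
v_13(314171) = 4

v_13(n) is the largest exponent k such that 13^k divides n. Factor out: 314171 = 13^4 · 11. (Sign doesn't affect v_p.) So v_13(314171) = 4.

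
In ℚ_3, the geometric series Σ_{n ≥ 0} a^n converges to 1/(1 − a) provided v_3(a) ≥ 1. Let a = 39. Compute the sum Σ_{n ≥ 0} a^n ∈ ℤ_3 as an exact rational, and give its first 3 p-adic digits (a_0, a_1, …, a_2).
Σ a^n = 1/(1 − a) = -1/38;  first 3 digits = (1, 1, 2)

v_3(a) = 1 ≥ 1, so the series converges in ℤ_3 to 1/(1 − a) = 1/(1 − 39) = -1/38. Expand this rational in ℤ_3: compute digits iteratively via d_i = x_i mod 3, x_{i+1} = (x_i − d_i)/3. The first 3 digits are (1, 1, 2).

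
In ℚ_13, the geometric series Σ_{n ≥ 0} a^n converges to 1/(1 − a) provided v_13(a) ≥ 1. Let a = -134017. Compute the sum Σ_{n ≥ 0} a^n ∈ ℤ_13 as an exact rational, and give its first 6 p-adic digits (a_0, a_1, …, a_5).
Σ a^n = 1/(1 − a) = 1/134018;  first 6 digits = (1, 0, 0, 4, 8, 12)

v_13(a) = 3 ≥ 1, so the series converges in ℤ_13 to 1/(1 − a) = 1/(1 − (-134017)) = 1/134018. Expand this rational in ℤ_13: compute digits iteratively via d_i = x_i mod 13, x_{i+1} = (x_i − d_i)/13. The first 6 digits are (1, 0, 0, 4, 8, 12).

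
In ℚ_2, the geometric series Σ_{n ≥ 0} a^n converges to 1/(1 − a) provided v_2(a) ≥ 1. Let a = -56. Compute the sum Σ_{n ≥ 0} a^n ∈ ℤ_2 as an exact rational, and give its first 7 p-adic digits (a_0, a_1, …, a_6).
Σ a^n = 1/(1 − a) = 1/57;  first 7 digits = (1, 0, 0, 1, 0, 0, 0)

v_2(a) = 3 ≥ 1, so the series converges in ℤ_2 to 1/(1 − a) = 1/(1 − (-56)) = 1/57. Expand this rational in ℤ_2: compute digits iteratively via d_i = x_i mod 2, x_{i+1} = (x_i − d_i)/2. The first 7 digits are (1, 0, 0, 1, 0, 0, 0).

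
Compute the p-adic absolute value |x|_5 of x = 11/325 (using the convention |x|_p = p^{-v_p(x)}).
|11/325|_5 = 25

Step 1 — compute v_5(x) by factoring powers of 5 out of the numerator and denominator: v_5(11/325) = -2. Step 2 — apply |x|_p = p^{-v_p(x)} = 5^{2} = 25.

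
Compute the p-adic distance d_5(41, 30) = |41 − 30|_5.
d_5(41, 30) = 1

Step 1 — x − y = 41 − 30 = 11. Step 2 — v_5(11) = 0 (factor: 11 = (5^0 · 11); the sign does not affect v_p). Step 3 — |x − y|_5 = 5^{0} = 1.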